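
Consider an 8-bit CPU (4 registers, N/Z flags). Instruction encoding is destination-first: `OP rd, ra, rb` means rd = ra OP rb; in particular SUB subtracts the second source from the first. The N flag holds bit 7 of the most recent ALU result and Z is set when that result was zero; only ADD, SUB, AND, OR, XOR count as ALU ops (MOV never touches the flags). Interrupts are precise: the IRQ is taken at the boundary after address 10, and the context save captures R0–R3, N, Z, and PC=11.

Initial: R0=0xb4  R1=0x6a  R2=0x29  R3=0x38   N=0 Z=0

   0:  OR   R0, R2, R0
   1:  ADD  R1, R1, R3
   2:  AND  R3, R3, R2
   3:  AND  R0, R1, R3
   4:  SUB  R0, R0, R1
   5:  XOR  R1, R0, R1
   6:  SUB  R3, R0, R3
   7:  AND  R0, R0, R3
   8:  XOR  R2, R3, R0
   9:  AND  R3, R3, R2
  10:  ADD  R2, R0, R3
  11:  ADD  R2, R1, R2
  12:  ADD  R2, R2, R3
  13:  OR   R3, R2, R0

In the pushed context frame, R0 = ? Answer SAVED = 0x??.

SAVED = 0x56

after  0: R0=0xbd R1=0x6a R2=0x29 R3=0x38  N=1 Z=0
after  1: R0=0xbd R1=0xa2 R2=0x29 R3=0x38  N=1 Z=0
after  2: R0=0xbd R1=0xa2 R2=0x29 R3=0x28  N=0 Z=0
after  3: R0=0x20 R1=0xa2 R2=0x29 R3=0x28  N=0 Z=0
after  4: R0=0x7e R1=0xa2 R2=0x29 R3=0x28  N=0 Z=0
after  5: R0=0x7e R1=0xdc R2=0x29 R3=0x28  N=1 Z=0
after  6: R0=0x7e R1=0xdc R2=0x29 R3=0x56  N=0 Z=0
after  7: R0=0x56 R1=0xdc R2=0x29 R3=0x56  N=0 Z=0
after  8: R0=0x56 R1=0xdc R2=0x00 R3=0x56  N=0 Z=1
after  9: R0=0x56 R1=0xdc R2=0x00 R3=0x00  N=0 Z=1
after 10: R0=0x56 R1=0xdc R2=0x56 R3=0x00  N=0 Z=0
-- IRQ taken; context saved, return-PC = 11 --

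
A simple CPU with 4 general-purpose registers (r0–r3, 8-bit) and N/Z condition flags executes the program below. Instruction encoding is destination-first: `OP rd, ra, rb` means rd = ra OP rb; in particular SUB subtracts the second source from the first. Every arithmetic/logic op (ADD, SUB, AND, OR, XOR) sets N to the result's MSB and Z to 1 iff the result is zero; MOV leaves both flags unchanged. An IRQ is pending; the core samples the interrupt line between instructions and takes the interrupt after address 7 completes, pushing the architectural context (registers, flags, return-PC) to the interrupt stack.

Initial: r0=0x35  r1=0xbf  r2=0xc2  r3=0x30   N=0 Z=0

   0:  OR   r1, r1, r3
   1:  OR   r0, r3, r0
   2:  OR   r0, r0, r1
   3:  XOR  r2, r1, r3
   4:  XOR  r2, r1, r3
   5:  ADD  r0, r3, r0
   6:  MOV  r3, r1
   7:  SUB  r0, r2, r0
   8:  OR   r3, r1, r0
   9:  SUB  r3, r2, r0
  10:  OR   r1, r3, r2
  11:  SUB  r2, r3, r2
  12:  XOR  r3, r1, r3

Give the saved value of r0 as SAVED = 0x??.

SAVED = 0xa0

after  0: r0=0x35 r1=0xbf r2=0xc2 r3=0x30  N=1 Z=0
after  1: r0=0x35 r1=0xbf r2=0xc2 r3=0x30  N=0 Z=0
after  2: r0=0xbf r1=0xbf r2=0xc2 r3=0x30  N=1 Z=0
after  3: r0=0xbf r1=0xbf r2=0x8f r3=0x30  N=1 Z=0
after  4: r0=0xbf r1=0xbf r2=0x8f r3=0x30  N=1 Z=0
after  5: r0=0xef r1=0xbf r2=0x8f r3=0x30  N=1 Z=0
after  6: r0=0xef r1=0xbf r2=0x8f r3=0xbf  N=1 Z=0
after  7: r0=0xa0 r1=0xbf r2=0x8f r3=0xbf  N=1 Z=0
-- IRQ taken; context saved, return-PC = 8 --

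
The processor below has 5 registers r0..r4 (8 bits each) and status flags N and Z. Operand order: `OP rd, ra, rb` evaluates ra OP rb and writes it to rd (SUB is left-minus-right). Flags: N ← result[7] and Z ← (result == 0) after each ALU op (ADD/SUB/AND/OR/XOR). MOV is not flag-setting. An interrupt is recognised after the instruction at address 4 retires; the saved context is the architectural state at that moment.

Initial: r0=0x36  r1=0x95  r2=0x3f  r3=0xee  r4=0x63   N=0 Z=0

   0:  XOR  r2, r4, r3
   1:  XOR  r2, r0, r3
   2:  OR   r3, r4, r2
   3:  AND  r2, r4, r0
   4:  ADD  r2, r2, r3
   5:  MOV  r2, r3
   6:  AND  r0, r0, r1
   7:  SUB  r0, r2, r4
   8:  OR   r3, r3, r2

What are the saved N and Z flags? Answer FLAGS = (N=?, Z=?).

FLAGS = (N=0, Z=0)

after  0: r0=0x36 r1=0x95 r2=0x8d r3=0xee r4=0x63  N=1 Z=0
after  1: r0=0x36 r1=0x95 r2=0xd8 r3=0xee r4=0x63  N=1 Z=0
after  2: r0=0x36 r1=0x95 r2=0xd8 r3=0xfb r4=0x63  N=1 Z=0
after  3: r0=0x36 r1=0x95 r2=0x22 r3=0xfb r4=0x63  N=0 Z=0
after  4: r0=0x36 r1=0x95 r2=0x1d r3=0xfb r4=0x63  N=0 Z=0
-- IRQ taken; context saved, return-PC = 5 --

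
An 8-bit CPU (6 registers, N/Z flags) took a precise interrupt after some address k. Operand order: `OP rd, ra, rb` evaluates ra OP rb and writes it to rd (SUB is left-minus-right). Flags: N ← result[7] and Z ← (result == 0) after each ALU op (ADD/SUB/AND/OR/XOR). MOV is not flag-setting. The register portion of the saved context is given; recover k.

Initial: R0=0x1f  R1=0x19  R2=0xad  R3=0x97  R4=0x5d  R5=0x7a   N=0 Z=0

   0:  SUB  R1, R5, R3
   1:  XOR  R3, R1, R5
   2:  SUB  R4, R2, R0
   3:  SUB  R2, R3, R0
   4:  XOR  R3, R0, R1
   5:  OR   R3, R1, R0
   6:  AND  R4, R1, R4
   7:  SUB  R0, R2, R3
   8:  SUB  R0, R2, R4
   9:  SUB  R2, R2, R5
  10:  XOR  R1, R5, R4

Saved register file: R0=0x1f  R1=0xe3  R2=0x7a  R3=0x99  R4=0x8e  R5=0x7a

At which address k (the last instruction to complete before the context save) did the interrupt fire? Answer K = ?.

after  0: R0=0x1f R1=0xe3 R2=0xad R3=0x97 R4=0x5d R5=0x7a  N=1 Z=0
after  1: R0=0x1f R1=0xe3 R2=0xad R3=0x99 R4=0x5d R5=0x7a  N=1 Z=0
after  2: R0=0x1f R1=0xe3 R2=0xad R3=0x99 R4=0x8e R5=0x7a  N=1 Z=0
after  3: R0=0x1f R1=0xe3 R2=0x7a R3=0x99 R4=0x8e R5=0x7a  N=0 Z=0
-- IRQ taken; context saved, return-PC = 4 --

K = 3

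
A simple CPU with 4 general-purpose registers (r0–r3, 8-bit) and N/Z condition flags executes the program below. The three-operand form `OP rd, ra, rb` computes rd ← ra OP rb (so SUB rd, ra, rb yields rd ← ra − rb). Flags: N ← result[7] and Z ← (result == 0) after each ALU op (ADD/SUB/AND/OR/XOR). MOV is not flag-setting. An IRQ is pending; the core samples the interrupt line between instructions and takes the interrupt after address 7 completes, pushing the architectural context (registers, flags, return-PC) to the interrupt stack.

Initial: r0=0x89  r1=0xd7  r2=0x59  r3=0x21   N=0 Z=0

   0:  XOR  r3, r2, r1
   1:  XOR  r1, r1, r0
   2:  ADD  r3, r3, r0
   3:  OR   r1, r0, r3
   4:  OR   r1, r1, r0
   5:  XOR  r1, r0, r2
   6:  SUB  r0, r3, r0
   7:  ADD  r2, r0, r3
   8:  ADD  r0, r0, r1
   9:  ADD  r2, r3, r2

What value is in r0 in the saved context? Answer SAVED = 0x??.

SAVED = 0x8e

after  0: r0=0x89 r1=0xd7 r2=0x59 r3=0x8e  N=1 Z=0
after  1: r0=0x89 r1=0x5e r2=0x59 r3=0x8e  N=0 Z=0
after  2: r0=0x89 r1=0x5e r2=0x59 r3=0x17  N=0 Z=0
after  3: r0=0x89 r1=0x9f r2=0x59 r3=0x17  N=1 Z=0
after  4: r0=0x89 r1=0x9f r2=0x59 r3=0x17  N=1 Z=0
after  5: r0=0x89 r1=0xd0 r2=0x59 r3=0x17  N=1 Z=0
after  6: r0=0x8e r1=0xd0 r2=0x59 r3=0x17  N=1 Z=0
after  7: r0=0x8e r1=0xd0 r2=0xa5 r3=0x17  N=1 Z=0
-- IRQ taken; context saved, return-PC = 8 --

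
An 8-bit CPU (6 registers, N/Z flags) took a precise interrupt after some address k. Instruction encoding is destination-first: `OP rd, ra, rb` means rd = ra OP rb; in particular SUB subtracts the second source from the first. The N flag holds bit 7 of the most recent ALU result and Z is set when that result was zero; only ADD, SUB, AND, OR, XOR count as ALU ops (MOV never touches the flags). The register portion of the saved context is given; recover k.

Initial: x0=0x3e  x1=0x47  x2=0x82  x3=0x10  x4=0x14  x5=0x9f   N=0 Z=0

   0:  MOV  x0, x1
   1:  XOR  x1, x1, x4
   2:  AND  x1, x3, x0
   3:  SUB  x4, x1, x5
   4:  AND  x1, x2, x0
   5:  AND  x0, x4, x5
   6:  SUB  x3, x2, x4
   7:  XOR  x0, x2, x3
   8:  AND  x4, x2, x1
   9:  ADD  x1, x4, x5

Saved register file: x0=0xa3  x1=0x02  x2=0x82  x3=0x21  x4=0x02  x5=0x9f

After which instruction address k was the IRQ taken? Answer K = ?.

after  0: x0=0x47 x1=0x47 x2=0x82 x3=0x10 x4=0x14 x5=0x9f  N=0 Z=0
after  1: x0=0x47 x1=0x53 x2=0x82 x3=0x10 x4=0x14 x5=0x9f  N=0 Z=0
after  2: x0=0x47 x1=0x00 x2=0x82 x3=0x10 x4=0x14 x5=0x9f  N=0 Z=1
after  3: x0=0x47 x1=0x00 x2=0x82 x3=0x10 x4=0x61 x5=0x9f  N=0 Z=0
after  4: x0=0x47 x1=0x02 x2=0x82 x3=0x10 x4=0x61 x5=0x9f  N=0 Z=0
after  5: x0=0x01 x1=0x02 x2=0x82 x3=0x10 x4=0x61 x5=0x9f  N=0 Z=0
after  6: x0=0x01 x1=0x02 x2=0x82 x3=0x21 x4=0x61 x5=0x9f  N=0 Z=0
after  7: x0=0xa3 x1=0x02 x2=0x82 x3=0x21 x4=0x61 x5=0x9f  N=1 Z=0
after  8: x0=0xa3 x1=0x02 x2=0x82 x3=0x21 x4=0x02 x5=0x9f  N=0 Z=0
-- IRQ taken; context saved, return-PC = 9 --

K = 8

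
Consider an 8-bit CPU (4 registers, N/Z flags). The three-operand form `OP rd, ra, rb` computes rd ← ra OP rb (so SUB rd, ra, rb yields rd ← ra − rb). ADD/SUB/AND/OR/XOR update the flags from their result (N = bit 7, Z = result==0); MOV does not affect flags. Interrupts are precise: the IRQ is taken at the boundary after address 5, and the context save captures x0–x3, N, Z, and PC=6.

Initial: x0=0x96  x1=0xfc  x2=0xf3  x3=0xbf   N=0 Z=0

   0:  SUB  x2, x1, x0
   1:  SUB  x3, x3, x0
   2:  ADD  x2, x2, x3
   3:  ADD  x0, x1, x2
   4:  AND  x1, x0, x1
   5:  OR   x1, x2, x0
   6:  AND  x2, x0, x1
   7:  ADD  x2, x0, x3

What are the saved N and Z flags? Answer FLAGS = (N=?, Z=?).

FLAGS = (N=1, Z=0)

after  0: x0=0x96 x1=0xfc x2=0x66 x3=0xbf  N=0 Z=0
after  1: x0=0x96 x1=0xfc x2=0x66 x3=0x29  N=0 Z=0
after  2: x0=0x96 x1=0xfc x2=0x8f x3=0x29  N=1 Z=0
after  3: x0=0x8b x1=0xfc x2=0x8f x3=0x29  N=1 Z=0
after  4: x0=0x8b x1=0x88 x2=0x8f x3=0x29  N=1 Z=0
after  5: x0=0x8b x1=0x8f x2=0x8f x3=0x29  N=1 Z=0
-- IRQ taken; context saved, return-PC = 6 --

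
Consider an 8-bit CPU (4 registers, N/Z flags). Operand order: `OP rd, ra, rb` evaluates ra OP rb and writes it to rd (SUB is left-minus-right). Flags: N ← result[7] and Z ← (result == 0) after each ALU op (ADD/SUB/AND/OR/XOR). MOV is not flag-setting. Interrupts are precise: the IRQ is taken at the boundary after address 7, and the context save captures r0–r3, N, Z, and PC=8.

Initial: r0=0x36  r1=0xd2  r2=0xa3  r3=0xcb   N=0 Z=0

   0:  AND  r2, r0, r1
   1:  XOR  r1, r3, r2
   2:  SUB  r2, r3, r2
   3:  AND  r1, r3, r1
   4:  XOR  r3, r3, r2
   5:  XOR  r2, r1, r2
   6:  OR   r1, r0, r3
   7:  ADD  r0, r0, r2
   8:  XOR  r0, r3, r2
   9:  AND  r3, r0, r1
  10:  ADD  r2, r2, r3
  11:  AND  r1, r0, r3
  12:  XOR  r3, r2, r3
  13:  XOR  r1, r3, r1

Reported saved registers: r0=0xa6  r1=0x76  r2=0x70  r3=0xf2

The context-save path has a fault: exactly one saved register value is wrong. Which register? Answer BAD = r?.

BAD = r3

after  0: r0=0x36 r1=0xd2 r2=0x12 r3=0xcb  N=0 Z=0
after  1: r0=0x36 r1=0xd9 r2=0x12 r3=0xcb  N=1 Z=0
after  2: r0=0x36 r1=0xd9 r2=0xb9 r3=0xcb  N=1 Z=0
after  3: r0=0x36 r1=0xc9 r2=0xb9 r3=0xcb  N=1 Z=0
after  4: r0=0x36 r1=0xc9 r2=0xb9 r3=0x72  N=0 Z=0
after  5: r0=0x36 r1=0xc9 r2=0x70 r3=0x72  N=0 Z=0
after  6: r0=0x36 r1=0x76 r2=0x70 r3=0x72  N=0 Z=0
after  7: r0=0xa6 r1=0x76 r2=0x70 r3=0x72  N=1 Z=0
-- IRQ taken; context saved, return-PC = 8 --
mismatch: r3: reported 0xf2 vs actual 0x72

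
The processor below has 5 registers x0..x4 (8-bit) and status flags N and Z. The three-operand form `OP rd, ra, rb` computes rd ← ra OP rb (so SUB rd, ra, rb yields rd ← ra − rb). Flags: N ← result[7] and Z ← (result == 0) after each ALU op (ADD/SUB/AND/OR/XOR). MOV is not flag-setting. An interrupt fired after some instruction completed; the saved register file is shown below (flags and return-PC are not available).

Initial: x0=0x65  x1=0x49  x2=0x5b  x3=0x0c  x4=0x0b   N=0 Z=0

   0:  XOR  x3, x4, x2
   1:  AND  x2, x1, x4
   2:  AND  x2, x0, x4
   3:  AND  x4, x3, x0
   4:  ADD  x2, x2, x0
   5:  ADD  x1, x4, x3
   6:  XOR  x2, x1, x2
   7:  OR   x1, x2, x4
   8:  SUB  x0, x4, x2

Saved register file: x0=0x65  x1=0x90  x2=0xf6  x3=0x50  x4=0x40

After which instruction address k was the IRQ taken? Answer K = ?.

K = 6

after  0: x0=0x65 x1=0x49 x2=0x5b x3=0x50 x4=0x0b  N=0 Z=0
after  1: x0=0x65 x1=0x49 x2=0x09 x3=0x50 x4=0x0b  N=0 Z=0
after  2: x0=0x65 x1=0x49 x2=0x01 x3=0x50 x4=0x0b  N=0 Z=0
after  3: x0=0x65 x1=0x49 x2=0x01 x3=0x50 x4=0x40  N=0 Z=0
after  4: x0=0x65 x1=0x49 x2=0x66 x3=0x50 x4=0x40  N=0 Z=0
after  5: x0=0x65 x1=0x90 x2=0x66 x3=0x50 x4=0x40  N=1 Z=0
after  6: x0=0x65 x1=0x90 x2=0xf6 x3=0x50 x4=0x40  N=1 Z=0
-- IRQ taken; context saved, return-PC = 7 --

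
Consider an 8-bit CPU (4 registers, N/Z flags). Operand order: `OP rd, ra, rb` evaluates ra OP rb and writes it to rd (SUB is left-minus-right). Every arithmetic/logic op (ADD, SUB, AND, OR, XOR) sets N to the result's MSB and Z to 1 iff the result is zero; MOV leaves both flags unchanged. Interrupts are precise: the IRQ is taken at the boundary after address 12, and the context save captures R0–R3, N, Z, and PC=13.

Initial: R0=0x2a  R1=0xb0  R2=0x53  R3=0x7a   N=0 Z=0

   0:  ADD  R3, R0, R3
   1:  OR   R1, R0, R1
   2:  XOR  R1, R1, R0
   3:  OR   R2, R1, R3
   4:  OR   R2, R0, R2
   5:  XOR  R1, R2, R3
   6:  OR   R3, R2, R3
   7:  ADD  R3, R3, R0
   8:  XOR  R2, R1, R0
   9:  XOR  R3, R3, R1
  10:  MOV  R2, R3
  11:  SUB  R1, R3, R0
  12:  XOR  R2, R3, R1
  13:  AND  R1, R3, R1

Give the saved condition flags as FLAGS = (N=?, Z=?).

FLAGS = (N=0, Z=0)

after  0: R0=0x2a R1=0xb0 R2=0x53 R3=0xa4  N=1 Z=0
after  1: R0=0x2a R1=0xba R2=0x53 R3=0xa4  N=1 Z=0
after  2: R0=0x2a R1=0x90 R2=0x53 R3=0xa4  N=1 Z=0
after  3: R0=0x2a R1=0x90 R2=0xb4 R3=0xa4  N=1 Z=0
after  4: R0=0x2a R1=0x90 R2=0xbe R3=0xa4  N=1 Z=0
after  5: R0=0x2a R1=0x1a R2=0xbe R3=0xa4  N=0 Z=0
after  6: R0=0x2a R1=0x1a R2=0xbe R3=0xbe  N=1 Z=0
after  7: R0=0x2a R1=0x1a R2=0xbe R3=0xe8  N=1 Z=0
after  8: R0=0x2a R1=0x1a R2=0x30 R3=0xe8  N=0 Z=0
after  9: R0=0x2a R1=0x1a R2=0x30 R3=0xf2  N=1 Z=0
after 10: R0=0x2a R1=0x1a R2=0xf2 R3=0xf2  N=1 Z=0
after 11: R0=0x2a R1=0xc8 R2=0xf2 R3=0xf2  N=1 Z=0
after 12: R0=0x2a R1=0xc8 R2=0x3a R3=0xf2  N=0 Z=0
-- IRQ taken; context saved, return-PC = 13 --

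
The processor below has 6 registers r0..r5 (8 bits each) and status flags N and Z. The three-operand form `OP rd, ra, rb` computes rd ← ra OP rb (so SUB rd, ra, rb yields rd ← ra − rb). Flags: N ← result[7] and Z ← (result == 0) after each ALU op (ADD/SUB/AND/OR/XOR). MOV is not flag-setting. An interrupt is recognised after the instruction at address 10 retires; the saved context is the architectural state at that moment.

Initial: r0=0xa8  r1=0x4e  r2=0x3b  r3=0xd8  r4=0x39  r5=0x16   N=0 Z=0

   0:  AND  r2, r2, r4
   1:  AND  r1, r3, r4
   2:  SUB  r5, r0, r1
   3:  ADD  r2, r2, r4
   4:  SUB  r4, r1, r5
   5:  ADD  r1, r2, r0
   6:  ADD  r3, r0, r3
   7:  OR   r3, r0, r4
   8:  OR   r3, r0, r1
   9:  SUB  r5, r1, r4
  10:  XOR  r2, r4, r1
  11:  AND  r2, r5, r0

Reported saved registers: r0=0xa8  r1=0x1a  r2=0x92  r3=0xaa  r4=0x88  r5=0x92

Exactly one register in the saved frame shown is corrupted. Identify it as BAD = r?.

BAD = r3

after  0: r0=0xa8 r1=0x4e r2=0x39 r3=0xd8 r4=0x39 r5=0x16  N=0 Z=0
after  1: r0=0xa8 r1=0x18 r2=0x39 r3=0xd8 r4=0x39 r5=0x16  N=0 Z=0
after  2: r0=0xa8 r1=0x18 r2=0x39 r3=0xd8 r4=0x39 r5=0x90  N=1 Z=0
after  3: r0=0xa8 r1=0x18 r2=0x72 r3=0xd8 r4=0x39 r5=0x90  N=0 Z=0
after  4: r0=0xa8 r1=0x18 r2=0x72 r3=0xd8 r4=0x88 r5=0x90  N=1 Z=0
after  5: r0=0xa8 r1=0x1a r2=0x72 r3=0xd8 r4=0x88 r5=0x90  N=0 Z=0
after  6: r0=0xa8 r1=0x1a r2=0x72 r3=0x80 r4=0x88 r5=0x90  N=1 Z=0
after  7: r0=0xa8 r1=0x1a r2=0x72 r3=0xa8 r4=0x88 r5=0x90  N=1 Z=0
after  8: r0=0xa8 r1=0x1a r2=0x72 r3=0xba r4=0x88 r5=0x90  N=1 Z=0
after  9: r0=0xa8 r1=0x1a r2=0x72 r3=0xba r4=0x88 r5=0x92  N=1 Z=0
after 10: r0=0xa8 r1=0x1a r2=0x92 r3=0xba r4=0x88 r5=0x92  N=1 Z=0
-- IRQ taken; context saved, return-PC = 11 --
mismatch: r3: reported 0xaa vs actual 0xba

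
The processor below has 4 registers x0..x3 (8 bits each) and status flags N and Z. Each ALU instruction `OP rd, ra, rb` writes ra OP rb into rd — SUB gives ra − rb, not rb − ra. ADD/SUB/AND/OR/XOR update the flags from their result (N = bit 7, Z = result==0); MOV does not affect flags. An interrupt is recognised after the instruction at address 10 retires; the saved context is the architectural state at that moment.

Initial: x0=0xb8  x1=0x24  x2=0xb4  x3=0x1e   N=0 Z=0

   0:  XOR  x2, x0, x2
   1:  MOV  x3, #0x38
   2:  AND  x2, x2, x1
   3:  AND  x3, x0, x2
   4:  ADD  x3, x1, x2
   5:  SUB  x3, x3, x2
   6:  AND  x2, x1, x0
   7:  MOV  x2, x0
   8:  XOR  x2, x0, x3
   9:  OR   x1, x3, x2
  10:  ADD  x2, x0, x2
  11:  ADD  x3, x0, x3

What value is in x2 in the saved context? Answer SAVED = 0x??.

after  0: x0=0xb8 x1=0x24 x2=0x0c x3=0x1e  N=0 Z=0
after  1: x0=0xb8 x1=0x24 x2=0x0c x3=0x38  N=0 Z=0
after  2: x0=0xb8 x1=0x24 x2=0x04 x3=0x38  N=0 Z=0
after  3: x0=0xb8 x1=0x24 x2=0x04 x3=0x00  N=0 Z=1
after  4: x0=0xb8 x1=0x24 x2=0x04 x3=0x28  N=0 Z=0
after  5: x0=0xb8 x1=0x24 x2=0x04 x3=0x24  N=0 Z=0
after  6: x0=0xb8 x1=0x24 x2=0x20 x3=0x24  N=0 Z=0
after  7: x0=0xb8 x1=0x24 x2=0xb8 x3=0x24  N=0 Z=0
after  8: x0=0xb8 x1=0x24 x2=0x9c x3=0x24  N=1 Z=0
after  9: x0=0xb8 x1=0xbc x2=0x9c x3=0x24  N=1 Z=0
after 10: x0=0xb8 x1=0xbc x2=0x54 x3=0x24  N=0 Z=0
-- IRQ taken; context saved, return-PC = 11 --

SAVED = 0x54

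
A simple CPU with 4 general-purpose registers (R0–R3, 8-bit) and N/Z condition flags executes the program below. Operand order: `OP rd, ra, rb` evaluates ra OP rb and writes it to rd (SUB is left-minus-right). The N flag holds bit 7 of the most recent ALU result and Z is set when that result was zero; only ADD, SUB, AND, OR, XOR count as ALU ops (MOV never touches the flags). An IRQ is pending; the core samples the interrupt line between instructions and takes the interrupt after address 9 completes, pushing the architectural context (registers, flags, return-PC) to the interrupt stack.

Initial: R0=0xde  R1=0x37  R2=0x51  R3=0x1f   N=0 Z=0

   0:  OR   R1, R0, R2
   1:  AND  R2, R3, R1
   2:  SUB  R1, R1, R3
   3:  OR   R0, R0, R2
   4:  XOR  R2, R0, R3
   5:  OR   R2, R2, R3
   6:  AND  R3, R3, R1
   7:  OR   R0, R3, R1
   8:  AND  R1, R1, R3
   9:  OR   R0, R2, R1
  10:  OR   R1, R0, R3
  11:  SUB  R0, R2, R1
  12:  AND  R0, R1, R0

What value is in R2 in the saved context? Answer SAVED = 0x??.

SAVED = 0xdf

after  0: R0=0xde R1=0xdf R2=0x51 R3=0x1f  N=1 Z=0
after  1: R0=0xde R1=0xdf R2=0x1f R3=0x1f  N=0 Z=0
after  2: R0=0xde R1=0xc0 R2=0x1f R3=0x1f  N=1 Z=0
after  3: R0=0xdf R1=0xc0 R2=0x1f R3=0x1f  N=1 Z=0
after  4: R0=0xdf R1=0xc0 R2=0xc0 R3=0x1f  N=1 Z=0
after  5: R0=0xdf R1=0xc0 R2=0xdf R3=0x1f  N=1 Z=0
after  6: R0=0xdf R1=0xc0 R2=0xdf R3=0x00  N=0 Z=1
after  7: R0=0xc0 R1=0xc0 R2=0xdf R3=0x00  N=1 Z=0
after  8: R0=0xc0 R1=0x00 R2=0xdf R3=0x00  N=0 Z=1
after  9: R0=0xdf R1=0x00 R2=0xdf R3=0x00  N=1 Z=0
-- IRQ taken; context saved, return-PC = 10 --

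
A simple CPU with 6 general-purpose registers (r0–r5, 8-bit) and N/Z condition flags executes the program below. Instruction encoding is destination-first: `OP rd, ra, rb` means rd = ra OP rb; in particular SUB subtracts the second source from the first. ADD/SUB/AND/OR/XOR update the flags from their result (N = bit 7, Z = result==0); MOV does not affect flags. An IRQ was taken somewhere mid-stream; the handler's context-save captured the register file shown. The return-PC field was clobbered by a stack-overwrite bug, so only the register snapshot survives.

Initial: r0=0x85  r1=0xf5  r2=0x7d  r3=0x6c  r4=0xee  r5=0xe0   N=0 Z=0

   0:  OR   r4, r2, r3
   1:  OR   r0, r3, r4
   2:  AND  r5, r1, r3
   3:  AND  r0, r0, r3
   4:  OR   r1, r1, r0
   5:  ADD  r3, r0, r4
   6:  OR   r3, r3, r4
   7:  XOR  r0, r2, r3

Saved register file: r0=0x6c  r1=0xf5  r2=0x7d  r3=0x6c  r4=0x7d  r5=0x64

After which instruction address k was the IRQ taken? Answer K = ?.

K = 3

after  0: r0=0x85 r1=0xf5 r2=0x7d r3=0x6c r4=0x7d r5=0xe0  N=0 Z=0
after  1: r0=0x7d r1=0xf5 r2=0x7d r3=0x6c r4=0x7d r5=0xe0  N=0 Z=0
after  2: r0=0x7d r1=0xf5 r2=0x7d r3=0x6c r4=0x7d r5=0x64  N=0 Z=0
after  3: r0=0x6c r1=0xf5 r2=0x7d r3=0x6c r4=0x7d r5=0x64  N=0 Z=0
-- IRQ taken; context saved, return-PC = 4 --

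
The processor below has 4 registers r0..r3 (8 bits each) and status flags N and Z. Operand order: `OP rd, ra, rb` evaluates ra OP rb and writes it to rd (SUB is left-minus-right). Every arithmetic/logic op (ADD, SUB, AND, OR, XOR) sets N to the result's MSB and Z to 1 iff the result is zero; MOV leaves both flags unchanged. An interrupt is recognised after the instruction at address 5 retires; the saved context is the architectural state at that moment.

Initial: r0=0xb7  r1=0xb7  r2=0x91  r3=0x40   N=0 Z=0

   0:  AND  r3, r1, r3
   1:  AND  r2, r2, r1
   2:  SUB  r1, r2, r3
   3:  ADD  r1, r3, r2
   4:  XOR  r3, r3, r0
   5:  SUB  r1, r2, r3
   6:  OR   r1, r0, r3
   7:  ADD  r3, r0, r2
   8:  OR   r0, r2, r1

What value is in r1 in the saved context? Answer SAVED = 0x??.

after  0: r0=0xb7 r1=0xb7 r2=0x91 r3=0x00  N=0 Z=1
after  1: r0=0xb7 r1=0xb7 r2=0x91 r3=0x00  N=1 Z=0
after  2: r0=0xb7 r1=0x91 r2=0x91 r3=0x00  N=1 Z=0
after  3: r0=0xb7 r1=0x91 r2=0x91 r3=0x00  N=1 Z=0
after  4: r0=0xb7 r1=0x91 r2=0x91 r3=0xb7  N=1 Z=0
after  5: r0=0xb7 r1=0xda r2=0x91 r3=0xb7  N=1 Z=0
-- IRQ taken; context saved, return-PC = 6 --

SAVED = 0xda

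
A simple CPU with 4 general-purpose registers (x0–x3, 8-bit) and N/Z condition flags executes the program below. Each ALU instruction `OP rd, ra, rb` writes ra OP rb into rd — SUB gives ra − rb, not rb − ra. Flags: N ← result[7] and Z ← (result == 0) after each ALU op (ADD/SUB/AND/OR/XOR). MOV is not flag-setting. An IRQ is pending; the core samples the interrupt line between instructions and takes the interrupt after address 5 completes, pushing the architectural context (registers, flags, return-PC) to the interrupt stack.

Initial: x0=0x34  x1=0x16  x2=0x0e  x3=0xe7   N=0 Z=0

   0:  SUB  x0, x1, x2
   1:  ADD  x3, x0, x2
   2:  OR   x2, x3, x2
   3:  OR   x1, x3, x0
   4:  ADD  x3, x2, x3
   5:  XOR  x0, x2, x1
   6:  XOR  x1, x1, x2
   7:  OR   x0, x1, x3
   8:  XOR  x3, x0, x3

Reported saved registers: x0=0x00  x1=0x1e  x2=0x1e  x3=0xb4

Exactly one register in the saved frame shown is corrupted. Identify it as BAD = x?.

after  0: x0=0x08 x1=0x16 x2=0x0e x3=0xe7  N=0 Z=0
after  1: x0=0x08 x1=0x16 x2=0x0e x3=0x16  N=0 Z=0
after  2: x0=0x08 x1=0x16 x2=0x1e x3=0x16  N=0 Z=0
after  3: x0=0x08 x1=0x1e x2=0x1e x3=0x16  N=0 Z=0
after  4: x0=0x08 x1=0x1e x2=0x1e x3=0x34  N=0 Z=0
after  5: x0=0x00 x1=0x1e x2=0x1e x3=0x34  N=0 Z=1
-- IRQ taken; context saved, return-PC = 6 --
mismatch: x3: reported 0xb4 vs actual 0x34

BAD = x3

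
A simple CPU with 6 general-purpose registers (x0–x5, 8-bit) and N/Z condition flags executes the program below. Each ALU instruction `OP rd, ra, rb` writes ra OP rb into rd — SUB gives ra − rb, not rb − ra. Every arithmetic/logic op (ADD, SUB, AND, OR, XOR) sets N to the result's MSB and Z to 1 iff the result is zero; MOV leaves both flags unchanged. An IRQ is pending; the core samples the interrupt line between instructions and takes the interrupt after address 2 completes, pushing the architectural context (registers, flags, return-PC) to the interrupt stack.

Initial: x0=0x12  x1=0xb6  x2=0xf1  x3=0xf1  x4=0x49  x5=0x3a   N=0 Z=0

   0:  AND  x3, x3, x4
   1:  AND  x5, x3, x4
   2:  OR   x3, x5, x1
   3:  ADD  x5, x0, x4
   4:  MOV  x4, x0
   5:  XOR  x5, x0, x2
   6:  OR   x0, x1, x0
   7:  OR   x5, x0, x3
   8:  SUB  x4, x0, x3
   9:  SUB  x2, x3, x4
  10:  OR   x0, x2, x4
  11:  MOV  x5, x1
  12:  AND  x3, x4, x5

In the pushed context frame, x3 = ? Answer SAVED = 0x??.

SAVED = 0xf7

after  0: x0=0x12 x1=0xb6 x2=0xf1 x3=0x41 x4=0x49 x5=0x3a  N=0 Z=0
after  1: x0=0x12 x1=0xb6 x2=0xf1 x3=0x41 x4=0x49 x5=0x41  N=0 Z=0
after  2: x0=0x12 x1=0xb6 x2=0xf1 x3=0xf7 x4=0x49 x5=0x41  N=1 Z=0
-- IRQ taken; context saved, return-PC = 3 --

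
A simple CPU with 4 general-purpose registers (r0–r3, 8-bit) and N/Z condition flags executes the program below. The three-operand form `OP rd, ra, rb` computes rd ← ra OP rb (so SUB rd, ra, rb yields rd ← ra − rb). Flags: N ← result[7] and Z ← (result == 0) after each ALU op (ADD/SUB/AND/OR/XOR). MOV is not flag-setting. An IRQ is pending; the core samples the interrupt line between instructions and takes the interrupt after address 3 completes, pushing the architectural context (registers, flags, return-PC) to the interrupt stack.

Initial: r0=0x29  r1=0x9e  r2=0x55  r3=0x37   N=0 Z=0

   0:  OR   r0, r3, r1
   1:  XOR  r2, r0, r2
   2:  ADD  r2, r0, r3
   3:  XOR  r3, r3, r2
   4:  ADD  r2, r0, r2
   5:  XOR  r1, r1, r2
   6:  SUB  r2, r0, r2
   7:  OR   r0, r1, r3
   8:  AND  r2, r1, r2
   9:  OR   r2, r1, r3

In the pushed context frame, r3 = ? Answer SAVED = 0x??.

after  0: r0=0xbf r1=0x9e r2=0x55 r3=0x37  N=1 Z=0
after  1: r0=0xbf r1=0x9e r2=0xea r3=0x37  N=1 Z=0
after  2: r0=0xbf r1=0x9e r2=0xf6 r3=0x37  N=1 Z=0
after  3: r0=0xbf r1=0x9e r2=0xf6 r3=0xc1  N=1 Z=0
-- IRQ taken; context saved, return-PC = 4 --

SAVED = 0xc1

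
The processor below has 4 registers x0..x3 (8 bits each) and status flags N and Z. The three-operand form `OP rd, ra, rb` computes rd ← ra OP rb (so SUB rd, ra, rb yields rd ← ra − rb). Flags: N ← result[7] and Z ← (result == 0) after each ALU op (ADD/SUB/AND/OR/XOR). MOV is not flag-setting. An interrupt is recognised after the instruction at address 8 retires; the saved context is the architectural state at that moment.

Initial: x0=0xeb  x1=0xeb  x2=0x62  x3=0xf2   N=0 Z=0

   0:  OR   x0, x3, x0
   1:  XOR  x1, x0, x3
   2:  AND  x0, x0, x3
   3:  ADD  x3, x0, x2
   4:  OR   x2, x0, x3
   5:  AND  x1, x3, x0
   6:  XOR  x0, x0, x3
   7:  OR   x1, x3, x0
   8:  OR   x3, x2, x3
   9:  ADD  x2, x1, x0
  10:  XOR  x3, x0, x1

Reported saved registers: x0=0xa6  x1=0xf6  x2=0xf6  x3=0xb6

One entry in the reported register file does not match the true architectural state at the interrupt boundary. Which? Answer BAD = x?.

after  0: x0=0xfb x1=0xeb x2=0x62 x3=0xf2  N=1 Z=0
after  1: x0=0xfb x1=0x09 x2=0x62 x3=0xf2  N=0 Z=0
after  2: x0=0xf2 x1=0x09 x2=0x62 x3=0xf2  N=1 Z=0
after  3: x0=0xf2 x1=0x09 x2=0x62 x3=0x54  N=0 Z=0
after  4: x0=0xf2 x1=0x09 x2=0xf6 x3=0x54  N=1 Z=0
after  5: x0=0xf2 x1=0x50 x2=0xf6 x3=0x54  N=0 Z=0
after  6: x0=0xa6 x1=0x50 x2=0xf6 x3=0x54  N=1 Z=0
after  7: x0=0xa6 x1=0xf6 x2=0xf6 x3=0x54  N=1 Z=0
after  8: x0=0xa6 x1=0xf6 x2=0xf6 x3=0xf6  N=1 Z=0
-- IRQ taken; context saved, return-PC = 9 --
mismatch: x3: reported 0xb6 vs actual 0xf6

BAD = x3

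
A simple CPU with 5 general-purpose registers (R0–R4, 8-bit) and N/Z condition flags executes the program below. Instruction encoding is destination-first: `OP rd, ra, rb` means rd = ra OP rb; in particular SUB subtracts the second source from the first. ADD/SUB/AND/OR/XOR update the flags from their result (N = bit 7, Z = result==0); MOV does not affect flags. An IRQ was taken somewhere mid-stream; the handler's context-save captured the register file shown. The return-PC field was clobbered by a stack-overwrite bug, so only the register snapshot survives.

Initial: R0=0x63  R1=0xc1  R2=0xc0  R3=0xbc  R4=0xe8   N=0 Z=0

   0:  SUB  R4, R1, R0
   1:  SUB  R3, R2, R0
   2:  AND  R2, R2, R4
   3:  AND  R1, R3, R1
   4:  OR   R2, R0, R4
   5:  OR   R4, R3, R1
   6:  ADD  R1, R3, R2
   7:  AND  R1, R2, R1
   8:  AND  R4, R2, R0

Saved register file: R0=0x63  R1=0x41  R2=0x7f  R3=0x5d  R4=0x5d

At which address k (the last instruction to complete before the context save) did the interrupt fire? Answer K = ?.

K = 5

after  0: R0=0x63 R1=0xc1 R2=0xc0 R3=0xbc R4=0x5e  N=0 Z=0
after  1: R0=0x63 R1=0xc1 R2=0xc0 R3=0x5d R4=0x5e  N=0 Z=0
after  2: R0=0x63 R1=0xc1 R2=0x40 R3=0x5d R4=0x5e  N=0 Z=0
after  3: R0=0x63 R1=0x41 R2=0x40 R3=0x5d R4=0x5e  N=0 Z=0
after  4: R0=0x63 R1=0x41 R2=0x7f R3=0x5d R4=0x5e  N=0 Z=0
after  5: R0=0x63 R1=0x41 R2=0x7f R3=0x5d R4=0x5d  N=0 Z=0
-- IRQ taken; context saved, return-PC = 6 --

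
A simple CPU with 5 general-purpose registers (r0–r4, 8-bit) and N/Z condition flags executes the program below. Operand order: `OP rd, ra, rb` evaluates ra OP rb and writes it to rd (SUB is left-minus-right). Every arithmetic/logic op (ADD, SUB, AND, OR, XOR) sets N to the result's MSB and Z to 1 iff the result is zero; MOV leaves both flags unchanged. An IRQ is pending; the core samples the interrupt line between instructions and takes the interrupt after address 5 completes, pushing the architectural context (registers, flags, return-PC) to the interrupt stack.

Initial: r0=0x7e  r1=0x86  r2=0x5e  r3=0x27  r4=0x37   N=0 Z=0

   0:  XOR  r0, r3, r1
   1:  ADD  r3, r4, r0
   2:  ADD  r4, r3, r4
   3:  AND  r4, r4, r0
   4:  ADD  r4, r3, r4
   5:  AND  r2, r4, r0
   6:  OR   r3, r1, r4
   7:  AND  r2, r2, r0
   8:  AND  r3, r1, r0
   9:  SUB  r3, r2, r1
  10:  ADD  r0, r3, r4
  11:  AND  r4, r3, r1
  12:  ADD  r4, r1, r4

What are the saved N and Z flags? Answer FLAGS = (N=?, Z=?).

FLAGS = (N=1, Z=0)

after  0: r0=0xa1 r1=0x86 r2=0x5e r3=0x27 r4=0x37  N=1 Z=0
after  1: r0=0xa1 r1=0x86 r2=0x5e r3=0xd8 r4=0x37  N=1 Z=0
after  2: r0=0xa1 r1=0x86 r2=0x5e r3=0xd8 r4=0x0f  N=0 Z=0
after  3: r0=0xa1 r1=0x86 r2=0x5e r3=0xd8 r4=0x01  N=0 Z=0
after  4: r0=0xa1 r1=0x86 r2=0x5e r3=0xd8 r4=0xd9  N=1 Z=0
after  5: r0=0xa1 r1=0x86 r2=0x81 r3=0xd8 r4=0xd9  N=1 Z=0
-- IRQ taken; context saved, return-PC = 6 --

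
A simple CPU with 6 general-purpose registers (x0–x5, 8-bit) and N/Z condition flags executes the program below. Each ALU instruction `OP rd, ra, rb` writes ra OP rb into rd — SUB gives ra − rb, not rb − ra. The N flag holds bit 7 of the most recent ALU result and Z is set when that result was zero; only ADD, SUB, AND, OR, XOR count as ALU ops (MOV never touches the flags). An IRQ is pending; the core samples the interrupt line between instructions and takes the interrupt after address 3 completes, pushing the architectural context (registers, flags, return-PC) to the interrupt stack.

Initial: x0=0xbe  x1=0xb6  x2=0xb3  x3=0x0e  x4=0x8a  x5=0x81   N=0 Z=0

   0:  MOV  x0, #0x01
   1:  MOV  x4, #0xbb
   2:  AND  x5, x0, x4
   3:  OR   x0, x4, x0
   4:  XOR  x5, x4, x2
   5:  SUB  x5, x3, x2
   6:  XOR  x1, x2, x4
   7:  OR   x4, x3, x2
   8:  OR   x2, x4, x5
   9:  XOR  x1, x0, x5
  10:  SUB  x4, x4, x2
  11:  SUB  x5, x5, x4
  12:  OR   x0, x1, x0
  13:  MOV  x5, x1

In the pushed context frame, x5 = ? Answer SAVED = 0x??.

SAVED = 0x01

after  0: x0=0x01 x1=0xb6 x2=0xb3 x3=0x0e x4=0x8a x5=0x81  N=0 Z=0
after  1: x0=0x01 x1=0xb6 x2=0xb3 x3=0x0e x4=0xbb x5=0x81  N=0 Z=0
after  2: x0=0x01 x1=0xb6 x2=0xb3 x3=0x0e x4=0xbb x5=0x01  N=0 Z=0
after  3: x0=0xbb x1=0xb6 x2=0xb3 x3=0x0e x4=0xbb x5=0x01  N=1 Z=0
-- IRQ taken; context saved, return-PC = 4 --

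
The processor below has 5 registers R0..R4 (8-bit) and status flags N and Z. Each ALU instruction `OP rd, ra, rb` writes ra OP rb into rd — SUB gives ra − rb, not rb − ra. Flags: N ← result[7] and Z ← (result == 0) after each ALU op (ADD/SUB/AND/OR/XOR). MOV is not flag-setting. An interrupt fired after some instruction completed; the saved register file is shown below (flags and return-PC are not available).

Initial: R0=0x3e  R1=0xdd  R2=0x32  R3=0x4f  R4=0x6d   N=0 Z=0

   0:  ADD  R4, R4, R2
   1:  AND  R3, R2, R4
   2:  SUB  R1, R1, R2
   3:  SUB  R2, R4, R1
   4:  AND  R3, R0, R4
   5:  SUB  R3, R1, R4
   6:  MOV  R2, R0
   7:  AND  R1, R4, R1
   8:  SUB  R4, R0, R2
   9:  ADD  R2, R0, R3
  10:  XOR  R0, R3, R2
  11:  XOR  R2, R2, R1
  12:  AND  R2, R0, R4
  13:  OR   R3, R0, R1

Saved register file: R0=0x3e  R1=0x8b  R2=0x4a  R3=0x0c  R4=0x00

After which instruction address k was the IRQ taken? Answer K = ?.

K = 9

after  0: R0=0x3e R1=0xdd R2=0x32 R3=0x4f R4=0x9f  N=1 Z=0
after  1: R0=0x3e R1=0xdd R2=0x32 R3=0x12 R4=0x9f  N=0 Z=0
after  2: R0=0x3e R1=0xab R2=0x32 R3=0x12 R4=0x9f  N=1 Z=0
after  3: R0=0x3e R1=0xab R2=0xf4 R3=0x12 R4=0x9f  N=1 Z=0
after  4: R0=0x3e R1=0xab R2=0xf4 R3=0x1e R4=0x9f  N=0 Z=0
after  5: R0=0x3e R1=0xab R2=0xf4 R3=0x0c R4=0x9f  N=0 Z=0
after  6: R0=0x3e R1=0xab R2=0x3e R3=0x0c R4=0x9f  N=0 Z=0
after  7: R0=0x3e R1=0x8b R2=0x3e R3=0x0c R4=0x9f  N=1 Z=0
after  8: R0=0x3e R1=0x8b R2=0x3e R3=0x0c R4=0x00  N=0 Z=1
after  9: R0=0x3e R1=0x8b R2=0x4a R3=0x0c R4=0x00  N=0 Z=0
-- IRQ taken; context saved, return-PC = 10 --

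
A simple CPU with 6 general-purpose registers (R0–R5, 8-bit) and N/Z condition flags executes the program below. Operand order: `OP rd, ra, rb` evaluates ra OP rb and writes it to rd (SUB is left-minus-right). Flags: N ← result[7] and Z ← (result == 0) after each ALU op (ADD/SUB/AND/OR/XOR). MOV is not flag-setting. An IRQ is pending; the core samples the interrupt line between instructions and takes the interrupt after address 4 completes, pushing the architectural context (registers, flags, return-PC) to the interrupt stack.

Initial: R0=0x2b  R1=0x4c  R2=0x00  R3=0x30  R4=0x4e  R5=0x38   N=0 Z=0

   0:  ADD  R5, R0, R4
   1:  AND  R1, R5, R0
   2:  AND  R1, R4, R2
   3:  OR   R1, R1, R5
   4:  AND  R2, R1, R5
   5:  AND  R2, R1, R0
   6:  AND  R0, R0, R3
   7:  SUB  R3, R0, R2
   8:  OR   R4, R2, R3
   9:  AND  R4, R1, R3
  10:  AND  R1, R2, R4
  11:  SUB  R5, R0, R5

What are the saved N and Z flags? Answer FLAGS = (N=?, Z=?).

after  0: R0=0x2b R1=0x4c R2=0x00 R3=0x30 R4=0x4e R5=0x79  N=0 Z=0
after  1: R0=0x2b R1=0x29 R2=0x00 R3=0x30 R4=0x4e R5=0x79  N=0 Z=0
after  2: R0=0x2b R1=0x00 R2=0x00 R3=0x30 R4=0x4e R5=0x79  N=0 Z=1
after  3: R0=0x2b R1=0x79 R2=0x00 R3=0x30 R4=0x4e R5=0x79  N=0 Z=0
after  4: R0=0x2b R1=0x79 R2=0x79 R3=0x30 R4=0x4e R5=0x79  N=0 Z=0
-- IRQ taken; context saved, return-PC = 5 --

FLAGS = (N=0, Z=0)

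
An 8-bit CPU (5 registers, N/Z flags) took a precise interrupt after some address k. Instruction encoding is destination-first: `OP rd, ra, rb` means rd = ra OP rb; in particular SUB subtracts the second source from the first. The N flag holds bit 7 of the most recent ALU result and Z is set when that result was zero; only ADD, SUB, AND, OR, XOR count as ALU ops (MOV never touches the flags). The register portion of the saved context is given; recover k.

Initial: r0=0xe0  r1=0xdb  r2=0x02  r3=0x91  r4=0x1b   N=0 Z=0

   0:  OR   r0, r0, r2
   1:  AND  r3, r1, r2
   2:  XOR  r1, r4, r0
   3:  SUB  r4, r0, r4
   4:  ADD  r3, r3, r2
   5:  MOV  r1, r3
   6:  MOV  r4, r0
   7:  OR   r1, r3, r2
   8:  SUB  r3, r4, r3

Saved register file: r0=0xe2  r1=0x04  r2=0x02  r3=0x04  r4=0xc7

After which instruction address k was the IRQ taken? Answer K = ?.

K = 5

after  0: r0=0xe2 r1=0xdb r2=0x02 r3=0x91 r4=0x1b  N=1 Z=0
after  1: r0=0xe2 r1=0xdb r2=0x02 r3=0x02 r4=0x1b  N=0 Z=0
after  2: r0=0xe2 r1=0xf9 r2=0x02 r3=0x02 r4=0x1b  N=1 Z=0
after  3: r0=0xe2 r1=0xf9 r2=0x02 r3=0x02 r4=0xc7  N=1 Z=0
after  4: r0=0xe2 r1=0xf9 r2=0x02 r3=0x04 r4=0xc7  N=0 Z=0
after  5: r0=0xe2 r1=0x04 r2=0x02 r3=0x04 r4=0xc7  N=0 Z=0
-- IRQ taken; context saved, return-PC = 6 --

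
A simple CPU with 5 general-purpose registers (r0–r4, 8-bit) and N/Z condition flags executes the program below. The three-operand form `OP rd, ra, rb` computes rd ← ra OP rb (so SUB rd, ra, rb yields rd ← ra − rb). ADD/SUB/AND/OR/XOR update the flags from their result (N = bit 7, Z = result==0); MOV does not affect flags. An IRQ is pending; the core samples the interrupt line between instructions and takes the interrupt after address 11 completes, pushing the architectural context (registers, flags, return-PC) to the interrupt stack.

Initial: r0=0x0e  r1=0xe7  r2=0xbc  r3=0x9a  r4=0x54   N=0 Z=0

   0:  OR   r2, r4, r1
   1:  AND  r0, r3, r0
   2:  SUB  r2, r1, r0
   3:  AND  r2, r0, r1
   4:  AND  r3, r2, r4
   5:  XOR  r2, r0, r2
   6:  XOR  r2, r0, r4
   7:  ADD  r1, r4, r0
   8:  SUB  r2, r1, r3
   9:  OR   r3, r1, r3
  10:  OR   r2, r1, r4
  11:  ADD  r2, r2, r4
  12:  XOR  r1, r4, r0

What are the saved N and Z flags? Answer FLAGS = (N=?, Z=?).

after  0: r0=0x0e r1=0xe7 r2=0xf7 r3=0x9a r4=0x54  N=1 Z=0
after  1: r0=0x0a r1=0xe7 r2=0xf7 r3=0x9a r4=0x54  N=0 Z=0
after  2: r0=0x0a r1=0xe7 r2=0xdd r3=0x9a r4=0x54  N=1 Z=0
after  3: r0=0x0a r1=0xe7 r2=0x02 r3=0x9a r4=0x54  N=0 Z=0
after  4: r0=0x0a r1=0xe7 r2=0x02 r3=0x00 r4=0x54  N=0 Z=1
after  5: r0=0x0a r1=0xe7 r2=0x08 r3=0x00 r4=0x54  N=0 Z=0
after  6: r0=0x0a r1=0xe7 r2=0x5e r3=0x00 r4=0x54  N=0 Z=0
after  7: r0=0x0a r1=0x5e r2=0x5e r3=0x00 r4=0x54  N=0 Z=0
after  8: r0=0x0a r1=0x5e r2=0x5e r3=0x00 r4=0x54  N=0 Z=0
after  9: r0=0x0a r1=0x5e r2=0x5e r3=0x5e r4=0x54  N=0 Z=0
after 10: r0=0x0a r1=0x5e r2=0x5e r3=0x5e r4=0x54  N=0 Z=0
after 11: r0=0x0a r1=0x5e r2=0xb2 r3=0x5e r4=0x54  N=1 Z=0
-- IRQ taken; context saved, return-PC = 12 --

FLAGS = (N=1, Z=0)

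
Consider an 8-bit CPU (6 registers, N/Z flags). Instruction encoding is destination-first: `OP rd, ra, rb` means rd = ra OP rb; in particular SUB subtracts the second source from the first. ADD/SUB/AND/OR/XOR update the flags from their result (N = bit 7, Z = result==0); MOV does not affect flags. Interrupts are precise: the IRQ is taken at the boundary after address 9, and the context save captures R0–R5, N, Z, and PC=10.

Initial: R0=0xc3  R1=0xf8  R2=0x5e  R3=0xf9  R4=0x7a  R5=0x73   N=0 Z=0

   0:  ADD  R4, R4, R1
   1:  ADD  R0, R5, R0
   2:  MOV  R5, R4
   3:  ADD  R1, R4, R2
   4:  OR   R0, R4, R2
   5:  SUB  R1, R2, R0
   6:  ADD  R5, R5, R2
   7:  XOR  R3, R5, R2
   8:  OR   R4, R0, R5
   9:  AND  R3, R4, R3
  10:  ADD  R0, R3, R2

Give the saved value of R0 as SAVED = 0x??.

after  0: R0=0xc3 R1=0xf8 R2=0x5e R3=0xf9 R4=0x72 R5=0x73  N=0 Z=0
after  1: R0=0x36 R1=0xf8 R2=0x5e R3=0xf9 R4=0x72 R5=0x73  N=0 Z=0
after  2: R0=0x36 R1=0xf8 R2=0x5e R3=0xf9 R4=0x72 R5=0x72  N=0 Z=0
after  3: R0=0x36 R1=0xd0 R2=0x5e R3=0xf9 R4=0x72 R5=0x72  N=1 Z=0
after  4: R0=0x7e R1=0xd0 R2=0x5e R3=0xf9 R4=0x72 R5=0x72  N=0 Z=0
after  5: R0=0x7e R1=0xe0 R2=0x5e R3=0xf9 R4=0x72 R5=0x72  N=1 Z=0
after  6: R0=0x7e R1=0xe0 R2=0x5e R3=0xf9 R4=0x72 R5=0xd0  N=1 Z=0
after  7: R0=0x7e R1=0xe0 R2=0x5e R3=0x8e R4=0x72 R5=0xd0  N=1 Z=0
after  8: R0=0x7e R1=0xe0 R2=0x5e R3=0x8e R4=0xfe R5=0xd0  N=1 Z=0
after  9: R0=0x7e R1=0xe0 R2=0x5e R3=0x8e R4=0xfe R5=0xd0  N=1 Z=0
-- IRQ taken; context saved, return-PC = 10 --

SAVED = 0x7e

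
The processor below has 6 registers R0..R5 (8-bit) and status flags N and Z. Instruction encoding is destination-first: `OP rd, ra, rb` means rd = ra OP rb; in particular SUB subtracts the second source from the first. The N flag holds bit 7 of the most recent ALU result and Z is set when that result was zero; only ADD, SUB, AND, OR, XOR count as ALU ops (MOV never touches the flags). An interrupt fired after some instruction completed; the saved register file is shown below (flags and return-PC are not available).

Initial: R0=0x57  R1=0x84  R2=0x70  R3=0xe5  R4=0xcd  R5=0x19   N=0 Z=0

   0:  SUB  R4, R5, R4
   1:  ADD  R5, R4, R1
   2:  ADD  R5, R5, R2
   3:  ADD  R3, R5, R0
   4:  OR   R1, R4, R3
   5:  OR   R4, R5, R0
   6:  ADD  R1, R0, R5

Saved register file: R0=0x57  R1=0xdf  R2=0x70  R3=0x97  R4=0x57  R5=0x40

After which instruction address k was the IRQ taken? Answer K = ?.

K = 5

after  0: R0=0x57 R1=0x84 R2=0x70 R3=0xe5 R4=0x4c R5=0x19  N=0 Z=0
after  1: R0=0x57 R1=0x84 R2=0x70 R3=0xe5 R4=0x4c R5=0xd0  N=1 Z=0
after  2: R0=0x57 R1=0x84 R2=0x70 R3=0xe5 R4=0x4c R5=0x40  N=0 Z=0
after  3: R0=0x57 R1=0x84 R2=0x70 R3=0x97 R4=0x4c R5=0x40  N=1 Z=0
after  4: R0=0x57 R1=0xdf R2=0x70 R3=0x97 R4=0x4c R5=0x40  N=1 Z=0
after  5: R0=0x57 R1=0xdf R2=0x70 R3=0x97 R4=0x57 R5=0x40  N=0 Z=0
-- IRQ taken; context saved, return-PC = 6 --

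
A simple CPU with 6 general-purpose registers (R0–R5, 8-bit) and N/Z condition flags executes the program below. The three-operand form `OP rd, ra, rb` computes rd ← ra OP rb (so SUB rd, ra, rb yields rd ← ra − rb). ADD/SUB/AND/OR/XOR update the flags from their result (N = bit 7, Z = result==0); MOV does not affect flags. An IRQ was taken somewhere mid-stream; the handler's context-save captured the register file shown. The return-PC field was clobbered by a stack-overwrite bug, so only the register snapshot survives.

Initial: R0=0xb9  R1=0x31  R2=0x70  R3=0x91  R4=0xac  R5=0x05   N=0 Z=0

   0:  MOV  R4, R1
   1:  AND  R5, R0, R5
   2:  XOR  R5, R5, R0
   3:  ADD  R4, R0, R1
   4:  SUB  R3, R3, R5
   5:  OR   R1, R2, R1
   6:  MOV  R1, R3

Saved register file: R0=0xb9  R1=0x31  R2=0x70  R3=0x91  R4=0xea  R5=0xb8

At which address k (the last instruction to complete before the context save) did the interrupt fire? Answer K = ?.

after  0: R0=0xb9 R1=0x31 R2=0x70 R3=0x91 R4=0x31 R5=0x05  N=0 Z=0
after  1: R0=0xb9 R1=0x31 R2=0x70 R3=0x91 R4=0x31 R5=0x01  N=0 Z=0
after  2: R0=0xb9 R1=0x31 R2=0x70 R3=0x91 R4=0x31 R5=0xb8  N=1 Z=0
after  3: R0=0xb9 R1=0x31 R2=0x70 R3=0x91 R4=0xea R5=0xb8  N=1 Z=0
-- IRQ taken; context saved, return-PC = 4 --

K = 3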